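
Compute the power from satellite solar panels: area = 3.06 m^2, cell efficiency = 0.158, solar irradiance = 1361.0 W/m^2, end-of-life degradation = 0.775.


P = area * eta * S * degradation
P = 3.06 * 0.158 * 1361.0 * 0.775
P = 509.9626 W

509.9626 W


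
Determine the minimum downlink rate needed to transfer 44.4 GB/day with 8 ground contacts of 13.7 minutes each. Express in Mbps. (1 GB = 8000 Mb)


total contact time = 8 * 13.7 * 60 = 6576.0000 s
data = 44.4 GB = 355200.0000 Mb
rate = 355200.0000 / 6576.0000 = 54.0146 Mbps

54.0146 Mbps


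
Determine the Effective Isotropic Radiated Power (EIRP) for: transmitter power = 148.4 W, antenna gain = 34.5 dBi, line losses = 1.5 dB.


Pt = 148.4 W = 21.7143 dBW
EIRP = Pt_dBW + Gt - losses = 21.7143 + 34.5 - 1.5 = 54.7143 dBW

54.7143 dBW


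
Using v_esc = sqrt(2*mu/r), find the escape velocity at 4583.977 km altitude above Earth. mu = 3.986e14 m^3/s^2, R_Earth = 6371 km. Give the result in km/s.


r = 6371.0 + 4583.977 = 10954.9770 km = 1.0954977e+07 m
v_esc = sqrt(2*mu/r) = sqrt(2*3.986e14 / 1.0954977e+07)
v_esc = 8530.5672 m/s = 8.5306 km/s

8.5306 km/s


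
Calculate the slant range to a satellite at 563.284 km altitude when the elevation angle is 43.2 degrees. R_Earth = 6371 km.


h = 563.284 km, el = 43.2 deg
d = -R_E*sin(el) + sqrt((R_E*sin(el))^2 + 2*R_E*h + h^2)
d = -6371.0000*sin(0.7539822) + sqrt((6371.0000*0.6845471)^2 + 2*6371.0000*563.284 + 563.284^2)
d = 788.0369 km

788.0369 km


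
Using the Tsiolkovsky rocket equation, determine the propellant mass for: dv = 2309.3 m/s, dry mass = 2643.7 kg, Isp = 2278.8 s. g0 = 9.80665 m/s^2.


ve = Isp * g0 = 2278.8 * 9.80665 = 22347.394020 m/s
mass ratio = exp(dv/ve) = exp(2309.3/22347.394020) = 1.10886441
m_prop = m_dry * (mr - 1) = 2643.7 * (1.10886441 - 1)
m_prop = 287.8048 kg

287.8048 kg


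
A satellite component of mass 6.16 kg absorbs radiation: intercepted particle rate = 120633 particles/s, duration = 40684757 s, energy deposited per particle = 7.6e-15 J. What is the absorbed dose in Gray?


Total energy deposited = rate * time * E_per
  = 120633 * 40684757 * 7.6e-15 = 0.03730022 J
Dose = E_total / mass = 0.03730022 / 6.16
Dose = 0.006055231 Gy

0.0061 Gy


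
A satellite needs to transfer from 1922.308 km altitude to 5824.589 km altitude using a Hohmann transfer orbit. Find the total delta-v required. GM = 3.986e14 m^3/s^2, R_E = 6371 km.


r1 = 8293.3080 km = 8.293308e+06 m
r2 = 12195.5890 km = 1.2195589e+07 m
dv1 = sqrt(mu/r1)*(sqrt(2*r2/(r1+r2)) - 1) = 631.4425 m/s
dv2 = sqrt(mu/r2)*(1 - sqrt(2*r1/(r1+r2))) = 573.1547 m/s
total dv = |dv1| + |dv2| = 631.4425 + 573.1547 = 1204.5971 m/s = 1.2046 km/s

1.2046 km/s


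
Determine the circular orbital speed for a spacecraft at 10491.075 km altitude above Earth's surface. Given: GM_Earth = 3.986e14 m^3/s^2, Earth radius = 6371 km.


r = R_E + alt = 6371.0 + 10491.075 = 16862.0750 km = 1.6862075e+07 m
v = sqrt(mu/r) = sqrt(3.986e14 / 1.6862075e+07) = 4861.9797 m/s = 4.8620 km/s

4.8620 km/s


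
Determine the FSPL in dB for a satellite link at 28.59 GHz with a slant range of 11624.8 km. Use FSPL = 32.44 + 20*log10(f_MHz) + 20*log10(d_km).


f = 28.59 GHz = 28590.0000 MHz
d = 11624.8 km
FSPL = 32.44 + 20*log10(28590.0000) + 20*log10(11624.8)
FSPL = 32.44 + 89.1243 + 81.3077
FSPL = 202.8720 dB

202.8720 dB


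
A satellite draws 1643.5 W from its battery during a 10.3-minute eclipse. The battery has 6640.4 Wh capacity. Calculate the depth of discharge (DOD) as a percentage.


E_used = P * t / 60 = 1643.5 * 10.3 / 60 = 282.1342 Wh
DOD = E_used / E_total * 100 = 282.1342 / 6640.4 * 100
DOD = 4.2488 %

4.2488 %


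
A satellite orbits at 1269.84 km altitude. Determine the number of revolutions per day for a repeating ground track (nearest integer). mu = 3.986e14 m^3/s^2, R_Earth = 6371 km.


r = 7.64084e+06 m
T = 2*pi*sqrt(r^3/mu) = 6646.9572 s = 110.7826 min
revs/day = 1440 / 110.7826 = 12.9984
Rounded: 13 revolutions per day

13 revolutions per day


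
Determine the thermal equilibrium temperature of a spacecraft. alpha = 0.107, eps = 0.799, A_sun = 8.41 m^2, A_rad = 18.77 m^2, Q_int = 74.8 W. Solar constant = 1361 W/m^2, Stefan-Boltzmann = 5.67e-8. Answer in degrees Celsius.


Numerator = alpha*S*A_sun + Q_int = 0.107*1361*8.41 + 74.8 = 1299.5231 W
Denominator = eps*sigma*A_rad = 0.799*5.67e-8*18.77 = 8.5034294e-07 W/K^4
T^4 = 1.5282341e+09 K^4
T = 197.7186 K = -75.4314 C

-75.4314 degrees Celsius


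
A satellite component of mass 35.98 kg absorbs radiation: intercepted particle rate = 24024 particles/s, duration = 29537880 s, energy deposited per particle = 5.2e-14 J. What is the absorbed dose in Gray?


Total energy deposited = rate * time * E_per
  = 24024 * 29537880 * 5.2e-14 = 0.03690014 J
Dose = E_total / mass = 0.03690014 / 35.98
Dose = 0.001025574 Gy

0.0010 Gy


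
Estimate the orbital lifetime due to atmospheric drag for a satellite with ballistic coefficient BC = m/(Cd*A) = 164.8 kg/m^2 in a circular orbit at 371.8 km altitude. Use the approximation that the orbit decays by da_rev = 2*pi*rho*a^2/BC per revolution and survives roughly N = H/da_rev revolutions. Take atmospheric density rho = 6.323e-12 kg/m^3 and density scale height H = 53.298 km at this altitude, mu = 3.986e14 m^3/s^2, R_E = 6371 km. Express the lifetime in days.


a = R_E + alt = 6742.8000 km = 6.7428e+06 m
da_rev = 2*pi*rho*a^2/BC = 2*pi*6.323e-12*(6.7428e+06)^2/164.8 = 10.960400 m per revolution
N = H/da_rev = 53298.0000 m / 10.960400 m = 4862.7788 revolutions
P = 2*pi*sqrt(a^3/mu) = 5510.2543 s
lifetime = N*P = 4862.7788 * 5510.2543 = 2.6795147e+07 s = 310.1290 days

310.1290 days


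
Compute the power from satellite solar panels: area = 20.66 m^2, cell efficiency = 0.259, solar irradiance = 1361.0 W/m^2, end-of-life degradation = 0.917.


P = area * eta * S * degradation
P = 20.66 * 0.259 * 1361.0 * 0.917
P = 6678.1711 W

6678.1711 W


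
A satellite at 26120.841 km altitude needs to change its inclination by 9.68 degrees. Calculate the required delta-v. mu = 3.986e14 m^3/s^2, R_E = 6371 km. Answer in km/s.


r = 32491.8410 km = 3.2491841e+07 m
V = sqrt(mu/r) = 3502.5270 m/s
di = 9.68 deg = 0.1689479 rad
dV = 2*V*sin(di/2) = 2*3502.5270*sin(0.08447394)
dV = 591.0410 m/s = 0.591041 km/s

0.5910 km/s


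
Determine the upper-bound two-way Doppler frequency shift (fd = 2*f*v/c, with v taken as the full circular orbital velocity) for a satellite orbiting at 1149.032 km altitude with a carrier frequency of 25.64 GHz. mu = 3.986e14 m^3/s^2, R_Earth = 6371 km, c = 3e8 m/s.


r = 7.520032e+06 m
v = sqrt(mu/r) = 7280.4597 m/s (worst-case radial velocity)
f = 25.64 GHz = 2.564e+10 Hz
fd = 2*f*v/c = 2*2.564e+10*7280.4597/3.0e+08
fd = 1.2444732e+06 Hz

1.2445e+06 Hz


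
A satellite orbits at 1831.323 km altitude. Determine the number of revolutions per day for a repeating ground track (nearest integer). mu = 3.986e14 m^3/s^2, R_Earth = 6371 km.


r = 8.202323e+06 m
T = 2*pi*sqrt(r^3/mu) = 7392.9288 s = 123.2155 min
revs/day = 1440 / 123.2155 = 11.6868
Rounded: 12 revolutions per day

12 revolutions per day


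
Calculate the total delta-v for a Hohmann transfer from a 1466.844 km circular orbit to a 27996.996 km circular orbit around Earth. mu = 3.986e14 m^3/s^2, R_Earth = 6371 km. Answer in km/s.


r1 = 7837.8440 km = 7.837844e+06 m
r2 = 34367.9960 km = 3.4367996e+07 m
dv1 = sqrt(mu/r1)*(sqrt(2*r2/(r1+r2)) - 1) = 1969.4019 m/s
dv2 = sqrt(mu/r2)*(1 - sqrt(2*r1/(r1+r2))) = 1330.1035 m/s
total dv = |dv1| + |dv2| = 1969.4019 + 1330.1035 = 3299.5054 m/s = 3.2995 km/s

3.2995 km/s


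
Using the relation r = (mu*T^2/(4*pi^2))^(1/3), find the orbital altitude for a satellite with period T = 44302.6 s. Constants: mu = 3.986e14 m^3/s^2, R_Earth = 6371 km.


T = 44302.6 s
r = (mu*T^2/(4*pi^2))^(1/3) = (3.986e14 * 44302.6^2 / (4*pi^2))^(1/3)
r = 2.7061093e+07 m = 27061.0927 km
alt = r - R_E = 27061.0927 - 6371 = 20690.0927 km

20690.0927 km


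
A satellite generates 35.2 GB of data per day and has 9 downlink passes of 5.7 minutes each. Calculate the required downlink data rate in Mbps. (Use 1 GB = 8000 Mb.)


total contact time = 9 * 5.7 * 60 = 3078.0000 s
data = 35.2 GB = 281600.0000 Mb
rate = 281600.0000 / 3078.0000 = 91.4880 Mbps

91.4880 Mbps


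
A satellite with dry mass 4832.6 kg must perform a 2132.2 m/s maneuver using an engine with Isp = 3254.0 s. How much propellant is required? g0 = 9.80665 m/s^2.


ve = Isp * g0 = 3254.0 * 9.80665 = 31910.839100 m/s
mass ratio = exp(dv/ve) = exp(2132.2/31910.839100) = 1.06910027
m_prop = m_dry * (mr - 1) = 4832.6 * (1.06910027 - 1)
m_prop = 333.9339 kg

333.9339 kg


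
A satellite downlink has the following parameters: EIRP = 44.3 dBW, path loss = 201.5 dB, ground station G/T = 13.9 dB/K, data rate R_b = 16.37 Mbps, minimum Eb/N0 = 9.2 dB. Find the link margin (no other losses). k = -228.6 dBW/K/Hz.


C/N0 = EIRP - FSPL + G/T - k = 44.3 - 201.5 + 13.9 - (-228.6)
C/N0 = 85.3000 dB-Hz
R_b = 16.37 Mbps = 1.637e+07 bps -> 10*log10(R_b) = 72.1405 dB-Hz
Eb/N0 = C/N0 - 10*log10(R_b) = 85.3000 - 72.1405 = 13.1595 dB
Margin = Eb/N0 - Eb/N0_req = 13.1595 - 9.2 = 3.9595 dB (link closes)

3.9595 dB


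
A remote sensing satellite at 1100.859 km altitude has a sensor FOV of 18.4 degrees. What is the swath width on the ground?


FOV = 18.4 deg = 0.3211406 rad
swath = 2 * alt * tan(FOV/2) = 2 * 1100.859 * tan(0.1605703)
swath = 2 * 1100.859 * 0.1619647
swath = 356.6005 km

356.6005 km


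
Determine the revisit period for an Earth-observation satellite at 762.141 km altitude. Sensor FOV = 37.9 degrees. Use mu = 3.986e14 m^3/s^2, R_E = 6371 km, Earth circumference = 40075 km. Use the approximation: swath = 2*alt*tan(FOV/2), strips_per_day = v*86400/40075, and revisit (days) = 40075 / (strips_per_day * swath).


swath = 2*762.141*tan(0.3307399) = 523.3649 km
v = sqrt(mu/r) = 7475.2934 m/s = 7.4753 km/s
strips/day = v*86400/40075 = 7.4753*86400/40075 = 16.1164
coverage/day = strips * swath = 16.1164 * 523.3649 = 8434.7667 km
revisit = 40075 / 8434.7667 = 4.7512 days

4.7512 days


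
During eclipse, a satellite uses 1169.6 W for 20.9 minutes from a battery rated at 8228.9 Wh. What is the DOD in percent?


E_used = P * t / 60 = 1169.6 * 20.9 / 60 = 407.4107 Wh
DOD = E_used / E_total * 100 = 407.4107 / 8228.9 * 100
DOD = 4.9510 %

4.9510 %


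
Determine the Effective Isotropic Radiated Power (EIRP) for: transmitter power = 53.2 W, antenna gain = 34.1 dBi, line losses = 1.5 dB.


Pt = 53.2 W = 17.2591 dBW
EIRP = Pt_dBW + Gt - losses = 17.2591 + 34.1 - 1.5 = 49.8591 dBW

49.8591 dBW


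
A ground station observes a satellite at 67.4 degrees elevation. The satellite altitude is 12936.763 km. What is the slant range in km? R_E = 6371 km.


h = 12936.763 km, el = 67.4 deg
d = -R_E*sin(el) + sqrt((R_E*sin(el))^2 + 2*R_E*h + h^2)
d = -6371.0000*sin(1.1764) + sqrt((6371.0000*0.9232102)^2 + 2*6371.0000*12936.763 + 12936.763^2)
d = 13270.1288 km

13270.1288 km


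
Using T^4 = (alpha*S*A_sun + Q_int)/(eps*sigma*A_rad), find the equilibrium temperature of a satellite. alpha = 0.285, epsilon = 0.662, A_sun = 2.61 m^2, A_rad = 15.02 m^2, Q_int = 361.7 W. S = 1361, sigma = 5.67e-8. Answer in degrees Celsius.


Numerator = alpha*S*A_sun + Q_int = 0.285*1361*2.61 + 361.7 = 1374.0798 W
Denominator = eps*sigma*A_rad = 0.662*5.67e-8*15.02 = 5.6378171e-07 W/K^4
T^4 = 2.4372551e+09 K^4
T = 222.1904 K = -50.9596 C

-50.9596 degrees Celsius


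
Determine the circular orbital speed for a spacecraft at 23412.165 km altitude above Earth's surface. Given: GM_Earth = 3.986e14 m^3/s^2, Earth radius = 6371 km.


r = R_E + alt = 6371.0 + 23412.165 = 29783.1650 km = 2.9783165e+07 m
v = sqrt(mu/r) = sqrt(3.986e14 / 2.9783165e+07) = 3658.3329 m/s = 3.6583 km/s

3.6583 km/s


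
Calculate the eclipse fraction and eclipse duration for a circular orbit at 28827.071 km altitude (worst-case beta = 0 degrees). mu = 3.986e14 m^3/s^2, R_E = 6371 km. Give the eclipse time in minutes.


r = 35198.0710 km
T = 1095.3131 min
Eclipse fraction = arcsin(R_E/r)/pi = arcsin(6371.0000/35198.0710)/pi
= arcsin(0.1810042)/pi = 0.05793477
Eclipse duration = 0.05793477 * 1095.3131 = 63.4567 min

63.4567 minutes


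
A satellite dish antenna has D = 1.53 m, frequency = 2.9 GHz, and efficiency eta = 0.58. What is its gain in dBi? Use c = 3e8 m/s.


lambda = c/f = 3e8 / 2.9e+09 = 0.1034483 m
G = eta*(pi*D/lambda)^2 = 0.58*(pi*1.53/0.1034483)^2
G = 1252.1723 (linear)
G = 10*log10(1252.1723) = 30.9766 dBi

30.9766 dBi


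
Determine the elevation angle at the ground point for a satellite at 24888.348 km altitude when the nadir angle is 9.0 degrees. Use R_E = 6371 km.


r = R_E + alt = 31259.3480 km
Law of sines in the satellite / Earth-center / ground-point triangle:
  sin(nadir)/R_E = sin(90 + el)/r  =>  cos(el) = (r/R_E)*sin(nadir)
cos(el) = (31259.3480 / 6371.0000) * sin(9.0 deg) = 0.7675466
el = arccos(0.7675466) = 39.8659 deg
(Earth-central angle = 90 - nadir - el = 41.1341 deg)

39.8659 degrees


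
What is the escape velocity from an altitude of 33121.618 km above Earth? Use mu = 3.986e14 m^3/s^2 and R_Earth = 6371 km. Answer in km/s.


r = 6371.0 + 33121.618 = 39492.6180 km = 3.9492618e+07 m
v_esc = sqrt(2*mu/r) = sqrt(2*3.986e14 / 3.9492618e+07)
v_esc = 4492.8889 m/s = 4.4929 km/s

4.4929 km/s


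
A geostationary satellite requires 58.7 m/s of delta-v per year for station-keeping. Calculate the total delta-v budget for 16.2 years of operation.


dV = rate * years = 58.7 * 16.2
dV = 950.9400 m/s

950.9400 m/s


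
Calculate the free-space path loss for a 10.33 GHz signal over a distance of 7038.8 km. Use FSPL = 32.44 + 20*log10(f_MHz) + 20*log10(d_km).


f = 10.33 GHz = 10330.0000 MHz
d = 7038.8 km
FSPL = 32.44 + 20*log10(10330.0000) + 20*log10(7038.8)
FSPL = 32.44 + 80.2820 + 76.9500
FSPL = 189.6720 dB

189.6720 dB


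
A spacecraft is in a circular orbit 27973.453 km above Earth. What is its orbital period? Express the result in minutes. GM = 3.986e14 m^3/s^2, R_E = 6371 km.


r = 34344.4530 km = 3.4344453e+07 m
T = 2*pi*sqrt(r^3/mu) = 2*pi*sqrt(4.0510706e+22 / 3.986e14)
T = 63342.6352 s = 1055.7106 min

1055.7106 minutes


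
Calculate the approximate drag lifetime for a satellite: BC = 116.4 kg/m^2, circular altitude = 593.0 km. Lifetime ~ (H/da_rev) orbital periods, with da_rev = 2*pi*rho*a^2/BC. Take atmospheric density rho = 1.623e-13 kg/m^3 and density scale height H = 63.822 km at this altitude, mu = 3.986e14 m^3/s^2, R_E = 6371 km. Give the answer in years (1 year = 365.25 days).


a = R_E + alt = 6964.0000 km = 6.964e+06 m
da_rev = 2*pi*rho*a^2/BC = 2*pi*1.623e-13*(6.964e+06)^2/116.4 = 0.424876717 m per revolution
N = H/da_rev = 63822.0000 m / 0.424876717 m = 150212.9852 revolutions
P = 2*pi*sqrt(a^3/mu) = 5783.6149 s
lifetime = N*P = 150212.9852 * 5783.6149 = 8.6877405e+08 s = 10055.2552 days
years = 10055.2552 / 365.25 = 27.5298 years

27.5298 years


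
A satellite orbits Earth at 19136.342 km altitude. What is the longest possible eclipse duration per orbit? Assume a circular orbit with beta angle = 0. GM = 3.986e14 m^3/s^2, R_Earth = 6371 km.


r = 25507.3420 km
T = 675.7060 min
Eclipse fraction = arcsin(R_E/r)/pi = arcsin(6371.0000/25507.3420)/pi
= arcsin(0.2497712)/pi = 0.08035542
Eclipse duration = 0.08035542 * 675.7060 = 54.2966 min

54.2966 minutes


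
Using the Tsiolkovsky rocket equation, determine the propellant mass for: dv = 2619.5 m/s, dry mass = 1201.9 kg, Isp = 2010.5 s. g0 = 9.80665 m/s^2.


ve = Isp * g0 = 2010.5 * 9.80665 = 19716.269825 m/s
mass ratio = exp(dv/ve) = exp(2619.5/19716.269825) = 1.14208989
m_prop = m_dry * (mr - 1) = 1201.9 * (1.14208989 - 1)
m_prop = 170.7778 kg

170.7778 kg


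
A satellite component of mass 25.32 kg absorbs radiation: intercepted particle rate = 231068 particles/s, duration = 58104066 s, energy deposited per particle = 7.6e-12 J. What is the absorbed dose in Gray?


Total energy deposited = rate * time * E_per
  = 231068 * 58104066 * 7.6e-12 = 102.0375 J
Dose = E_total / mass = 102.0375 / 25.32
Dose = 4.0299 Gy

4.0299 Gy


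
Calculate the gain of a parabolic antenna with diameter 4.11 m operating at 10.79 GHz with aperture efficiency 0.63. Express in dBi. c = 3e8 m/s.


lambda = c/f = 3e8 / 1.079e+10 = 0.02780352 m
G = eta*(pi*D/lambda)^2 = 0.63*(pi*4.11/0.02780352)^2
G = 135870.2325 (linear)
G = 10*log10(135870.2325) = 51.3312 dBi

51.3312 dBi


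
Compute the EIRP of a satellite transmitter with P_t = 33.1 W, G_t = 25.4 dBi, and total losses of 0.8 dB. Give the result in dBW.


Pt = 33.1 W = 15.1983 dBW
EIRP = Pt_dBW + Gt - losses = 15.1983 + 25.4 - 0.8 = 39.7983 dBW

39.7983 dBW


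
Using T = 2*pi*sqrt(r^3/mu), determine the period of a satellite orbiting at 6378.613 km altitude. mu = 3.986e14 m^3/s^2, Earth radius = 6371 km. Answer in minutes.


r = 12749.6130 km = 1.2749613e+07 m
T = 2*pi*sqrt(r^3/mu) = 2*pi*sqrt(2.0724831e+21 / 3.986e14)
T = 14327.0483 s = 238.7841 min

238.7841 minutes


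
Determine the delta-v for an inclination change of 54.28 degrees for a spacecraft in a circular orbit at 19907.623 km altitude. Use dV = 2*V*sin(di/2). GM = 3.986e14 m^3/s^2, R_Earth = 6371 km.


r = 26278.6230 km = 2.6278623e+07 m
V = sqrt(mu/r) = 3894.6402 m/s
di = 54.28 deg = 0.9473647 rad
dV = 2*V*sin(di/2) = 2*3894.6402*sin(0.4736824)
dV = 3553.2071 m/s = 3.5532 km/s

3.5532 km/s


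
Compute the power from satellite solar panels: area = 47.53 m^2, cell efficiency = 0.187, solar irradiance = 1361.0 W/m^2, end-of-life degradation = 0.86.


P = area * eta * S * degradation
P = 47.53 * 0.187 * 1361.0 * 0.86
P = 10403.1772 W

10403.1772 W


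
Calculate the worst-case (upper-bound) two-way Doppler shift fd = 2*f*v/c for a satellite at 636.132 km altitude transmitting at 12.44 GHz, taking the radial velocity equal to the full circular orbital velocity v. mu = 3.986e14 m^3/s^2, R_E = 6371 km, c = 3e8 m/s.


r = 7.007132e+06 m
v = sqrt(mu/r) = 7542.2079 m/s (worst-case radial velocity)
f = 12.44 GHz = 1.244e+10 Hz
fd = 2*f*v/c = 2*1.244e+10*7542.2079/3.0e+08
fd = 625500.4394 Hz

625500.4394 Hz


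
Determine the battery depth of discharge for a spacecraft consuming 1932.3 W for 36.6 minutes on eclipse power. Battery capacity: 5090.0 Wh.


E_used = P * t / 60 = 1932.3 * 36.6 / 60 = 1178.7030 Wh
DOD = E_used / E_total * 100 = 1178.7030 / 5090.0 * 100
DOD = 23.1572 %

23.1572 %


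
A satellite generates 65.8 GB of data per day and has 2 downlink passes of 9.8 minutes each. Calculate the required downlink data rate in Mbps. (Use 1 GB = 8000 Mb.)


total contact time = 2 * 9.8 * 60 = 1176.0000 s
data = 65.8 GB = 526400.0000 Mb
rate = 526400.0000 / 1176.0000 = 447.6190 Mbps

447.6190 Mbps


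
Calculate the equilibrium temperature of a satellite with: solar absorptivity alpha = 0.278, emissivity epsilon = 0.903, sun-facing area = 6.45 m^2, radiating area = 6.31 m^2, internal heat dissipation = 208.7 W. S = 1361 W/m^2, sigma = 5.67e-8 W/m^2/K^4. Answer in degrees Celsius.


Numerator = alpha*S*A_sun + Q_int = 0.278*1361*6.45 + 208.7 = 2649.1091 W
Denominator = eps*sigma*A_rad = 0.903*5.67e-8*6.31 = 3.2307263e-07 W/K^4
T^4 = 8.1997323e+09 K^4
T = 300.9192 K = 27.7692 C

27.7692 degrees Celsius


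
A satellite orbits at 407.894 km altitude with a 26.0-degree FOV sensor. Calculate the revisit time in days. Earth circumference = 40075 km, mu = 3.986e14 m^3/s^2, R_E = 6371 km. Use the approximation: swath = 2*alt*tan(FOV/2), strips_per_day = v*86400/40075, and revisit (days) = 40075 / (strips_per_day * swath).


swath = 2*407.894*tan(0.2268928) = 188.3395 km
v = sqrt(mu/r) = 7668.1257 m/s = 7.6681 km/s
strips/day = v*86400/40075 = 7.6681*86400/40075 = 16.5322
coverage/day = strips * swath = 16.5322 * 188.3395 = 3113.6576 km
revisit = 40075 / 3113.6576 = 12.8707 days

12.8707 days


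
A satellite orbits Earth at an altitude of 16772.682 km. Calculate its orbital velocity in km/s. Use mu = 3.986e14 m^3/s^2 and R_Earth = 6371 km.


r = R_E + alt = 6371.0 + 16772.682 = 23143.6820 km = 2.3143682e+07 m
v = sqrt(mu/r) = sqrt(3.986e14 / 2.3143682e+07) = 4150.0413 m/s = 4.1500 km/s

4.1500 km/s


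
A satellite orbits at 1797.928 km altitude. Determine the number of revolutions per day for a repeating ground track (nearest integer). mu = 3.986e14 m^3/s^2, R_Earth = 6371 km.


r = 8.168928e+06 m
T = 2*pi*sqrt(r^3/mu) = 7347.8253 s = 122.4638 min
revs/day = 1440 / 122.4638 = 11.7586
Rounded: 12 revolutions per day

12 revolutions per day


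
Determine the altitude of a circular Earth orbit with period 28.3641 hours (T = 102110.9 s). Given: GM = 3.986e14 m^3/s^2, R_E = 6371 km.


T = 102110.9 s
r = (mu*T^2/(4*pi^2))^(1/3) = (3.986e14 * 102110.9^2 / (4*pi^2))^(1/3)
r = 4.7217964e+07 m = 47217.9638 km
alt = r - R_E = 47217.9638 - 6371 = 40846.9638 km

40846.9638 km


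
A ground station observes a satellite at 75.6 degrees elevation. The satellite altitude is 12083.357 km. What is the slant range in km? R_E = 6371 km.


h = 12083.357 km, el = 75.6 deg
d = -R_E*sin(el) + sqrt((R_E*sin(el))^2 + 2*R_E*h + h^2)
d = -6371.0000*sin(1.3195) + sqrt((6371.0000*0.9685832)^2 + 2*6371.0000*12083.357 + 12083.357^2)
d = 12215.3732 km

12215.3732 km


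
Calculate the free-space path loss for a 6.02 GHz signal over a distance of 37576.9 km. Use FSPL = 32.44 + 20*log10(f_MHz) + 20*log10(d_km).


f = 6.02 GHz = 6020.0000 MHz
d = 37576.9 km
FSPL = 32.44 + 20*log10(6020.0000) + 20*log10(37576.9)
FSPL = 32.44 + 75.5919 + 91.4984
FSPL = 199.5303 dB

199.5303 dB


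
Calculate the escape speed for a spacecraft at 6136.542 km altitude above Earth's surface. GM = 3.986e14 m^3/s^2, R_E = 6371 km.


r = 6371.0 + 6136.542 = 12507.5420 km = 1.2507542e+07 m
v_esc = sqrt(2*mu/r) = sqrt(2*3.986e14 / 1.2507542e+07)
v_esc = 7983.5796 m/s = 7.9836 km/s

7.9836 km/s


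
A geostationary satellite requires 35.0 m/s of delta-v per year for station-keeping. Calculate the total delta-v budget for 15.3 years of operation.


dV = rate * years = 35.0 * 15.3
dV = 535.5000 m/s

535.5000 m/s


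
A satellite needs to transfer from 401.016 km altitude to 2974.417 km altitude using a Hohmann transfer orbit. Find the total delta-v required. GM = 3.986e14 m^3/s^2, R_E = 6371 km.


r1 = 6772.0160 km = 6.772016e+06 m
r2 = 9345.4170 km = 9.345417e+06 m
dv1 = sqrt(mu/r1)*(sqrt(2*r2/(r1+r2)) - 1) = 589.8075 m/s
dv2 = sqrt(mu/r2)*(1 - sqrt(2*r1/(r1+r2))) = 544.0356 m/s
total dv = |dv1| + |dv2| = 589.8075 + 544.0356 = 1133.8431 m/s = 1.1338 km/s

1.1338 km/s


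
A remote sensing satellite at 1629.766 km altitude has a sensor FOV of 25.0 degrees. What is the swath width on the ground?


FOV = 25.0 deg = 0.4363323 rad
swath = 2 * alt * tan(FOV/2) = 2 * 1629.766 * tan(0.2181662)
swath = 2 * 1629.766 * 0.2216947
swath = 722.6208 km

722.6208 km


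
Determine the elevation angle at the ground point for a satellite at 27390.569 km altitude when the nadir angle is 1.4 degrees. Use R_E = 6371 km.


r = R_E + alt = 33761.5690 km
Law of sines in the satellite / Earth-center / ground-point triangle:
  sin(nadir)/R_E = sin(90 + el)/r  =>  cos(el) = (r/R_E)*sin(nadir)
cos(el) = (33761.5690 / 6371.0000) * sin(1.4 deg) = 0.1294724
el = arccos(0.1294724) = 82.5609 deg
(Earth-central angle = 90 - nadir - el = 6.0391 deg)

82.5609 degrees


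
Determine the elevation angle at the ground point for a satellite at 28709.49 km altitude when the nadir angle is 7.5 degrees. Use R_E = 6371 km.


r = R_E + alt = 35080.4900 km
Law of sines in the satellite / Earth-center / ground-point triangle:
  sin(nadir)/R_E = sin(90 + el)/r  =>  cos(el) = (r/R_E)*sin(nadir)
cos(el) = (35080.4900 / 6371.0000) * sin(7.5 deg) = 0.7187134
el = arccos(0.7187134) = 44.0516 deg
(Earth-central angle = 90 - nadir - el = 38.4484 deg)

44.0516 degrees


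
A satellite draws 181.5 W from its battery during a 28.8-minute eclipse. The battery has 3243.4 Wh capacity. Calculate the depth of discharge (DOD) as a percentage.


E_used = P * t / 60 = 181.5 * 28.8 / 60 = 87.1200 Wh
DOD = E_used / E_total * 100 = 87.1200 / 3243.4 * 100
DOD = 2.6861 %

2.6861 %


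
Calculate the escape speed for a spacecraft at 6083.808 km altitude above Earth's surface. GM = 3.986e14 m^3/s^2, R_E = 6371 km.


r = 6371.0 + 6083.808 = 12454.8080 km = 1.2454808e+07 m
v_esc = sqrt(2*mu/r) = sqrt(2*3.986e14 / 1.2454808e+07)
v_esc = 8000.4631 m/s = 8.0005 km/s

8.0005 km/s


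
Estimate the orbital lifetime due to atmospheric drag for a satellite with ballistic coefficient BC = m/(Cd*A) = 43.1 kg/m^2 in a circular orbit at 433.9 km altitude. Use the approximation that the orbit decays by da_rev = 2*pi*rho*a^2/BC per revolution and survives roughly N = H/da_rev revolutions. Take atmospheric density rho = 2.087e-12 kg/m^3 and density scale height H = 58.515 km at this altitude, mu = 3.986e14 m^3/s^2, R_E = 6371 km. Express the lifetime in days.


a = R_E + alt = 6804.9000 km = 6.8049e+06 m
da_rev = 2*pi*rho*a^2/BC = 2*pi*2.087e-12*(6.8049e+06)^2/43.1 = 14.088623 m per revolution
N = H/da_rev = 58515.0000 m / 14.088623 m = 4153.3513 revolutions
P = 2*pi*sqrt(a^3/mu) = 5586.5520 s
lifetime = N*P = 4153.3513 * 5586.5520 = 2.3202913e+07 s = 268.5522 days

268.5522 days


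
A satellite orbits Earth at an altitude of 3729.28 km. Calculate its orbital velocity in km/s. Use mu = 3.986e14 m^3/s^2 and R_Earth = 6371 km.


r = R_E + alt = 6371.0 + 3729.28 = 10100.2800 km = 1.010028e+07 m
v = sqrt(mu/r) = sqrt(3.986e14 / 1.010028e+07) = 6282.0580 m/s = 6.2821 km/s

6.2821 km/s


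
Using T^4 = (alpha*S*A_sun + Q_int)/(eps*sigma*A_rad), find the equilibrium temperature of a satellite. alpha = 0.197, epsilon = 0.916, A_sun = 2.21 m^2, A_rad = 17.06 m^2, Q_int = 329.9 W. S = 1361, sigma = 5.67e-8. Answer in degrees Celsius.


Numerator = alpha*S*A_sun + Q_int = 0.197*1361*2.21 + 329.9 = 922.4386 W
Denominator = eps*sigma*A_rad = 0.916*5.67e-8*17.06 = 8.8604863e-07 W/K^4
T^4 = 1.0410699e+09 K^4
T = 179.6263 K = -93.5237 C

-93.5237 degrees Celsius


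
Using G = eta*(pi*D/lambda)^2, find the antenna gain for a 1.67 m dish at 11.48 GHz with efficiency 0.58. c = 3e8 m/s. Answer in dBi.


lambda = c/f = 3e8 / 1.148e+10 = 0.0261324 m
G = eta*(pi*D/lambda)^2 = 0.58*(pi*1.67/0.0261324)^2
G = 23377.7090 (linear)
G = 10*log10(23377.7090) = 43.6880 dBi

43.6880 dBi


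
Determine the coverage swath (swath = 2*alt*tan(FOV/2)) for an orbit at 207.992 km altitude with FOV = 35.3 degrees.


FOV = 35.3 deg = 0.6161012 rad
swath = 2 * alt * tan(FOV/2) = 2 * 207.992 * tan(0.3080506)
swath = 2 * 207.992 * 0.3181794
swath = 132.3576 km

132.3576 km


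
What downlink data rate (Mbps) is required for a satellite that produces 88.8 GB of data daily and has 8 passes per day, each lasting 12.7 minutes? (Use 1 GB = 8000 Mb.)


total contact time = 8 * 12.7 * 60 = 6096.0000 s
data = 88.8 GB = 710400.0000 Mb
rate = 710400.0000 / 6096.0000 = 116.5354 Mbps

116.5354 Mbps


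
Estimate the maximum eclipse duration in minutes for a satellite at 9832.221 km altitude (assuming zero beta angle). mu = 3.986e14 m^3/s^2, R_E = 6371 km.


r = 16203.2210 km
T = 342.1070 min
Eclipse fraction = arcsin(R_E/r)/pi = arcsin(6371.0000/16203.2210)/pi
= arcsin(0.3931934)/pi = 0.1286297
Eclipse duration = 0.1286297 * 342.1070 = 44.0051 min

44.0051 minutes


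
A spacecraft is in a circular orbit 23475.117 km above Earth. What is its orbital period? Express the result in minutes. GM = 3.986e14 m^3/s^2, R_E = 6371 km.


r = 29846.1170 km = 2.9846117e+07 m
T = 2*pi*sqrt(r^3/mu) = 2*pi*sqrt(2.6586643e+22 / 3.986e14)
T = 51314.8397 s = 855.2473 min

855.2473 minutes


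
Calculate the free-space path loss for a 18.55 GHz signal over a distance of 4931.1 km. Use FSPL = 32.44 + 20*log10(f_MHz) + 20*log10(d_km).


f = 18.55 GHz = 18550.0000 MHz
d = 4931.1 km
FSPL = 32.44 + 20*log10(18550.0000) + 20*log10(4931.1)
FSPL = 32.44 + 85.3669 + 73.8589
FSPL = 191.6658 dB

191.6658 dB


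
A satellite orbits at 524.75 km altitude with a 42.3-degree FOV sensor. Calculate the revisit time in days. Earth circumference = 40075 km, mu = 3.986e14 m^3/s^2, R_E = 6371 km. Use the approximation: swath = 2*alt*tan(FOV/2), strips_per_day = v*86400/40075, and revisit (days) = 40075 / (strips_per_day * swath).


swath = 2*524.75*tan(0.3691371) = 406.0209 km
v = sqrt(mu/r) = 7602.8758 m/s = 7.6029 km/s
strips/day = v*86400/40075 = 7.6029*86400/40075 = 16.3915
coverage/day = strips * swath = 16.3915 * 406.0209 = 6655.2830 km
revisit = 40075 / 6655.2830 = 6.0215 days

6.0215 days


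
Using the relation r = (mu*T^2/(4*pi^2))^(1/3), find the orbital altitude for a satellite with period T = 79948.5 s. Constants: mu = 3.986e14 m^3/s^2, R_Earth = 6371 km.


T = 79948.5 s
r = (mu*T^2/(4*pi^2))^(1/3) = (3.986e14 * 79948.5^2 / (4*pi^2))^(1/3)
r = 4.0111238e+07 m = 40111.2380 km
alt = r - R_E = 40111.2380 - 6371 = 33740.2380 km

33740.2380 km


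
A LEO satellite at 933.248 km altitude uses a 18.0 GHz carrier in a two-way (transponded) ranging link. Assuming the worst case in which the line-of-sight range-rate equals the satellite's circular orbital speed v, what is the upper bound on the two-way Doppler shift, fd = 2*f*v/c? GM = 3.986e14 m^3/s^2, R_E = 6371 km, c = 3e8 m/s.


r = 7.304248e+06 m
v = sqrt(mu/r) = 7387.2176 m/s (worst-case radial velocity)
f = 18.0 GHz = 1.8e+10 Hz
fd = 2*f*v/c = 2*1.8e+10*7387.2176/3.0e+08
fd = 886466.1122 Hz

886466.1122 Hz


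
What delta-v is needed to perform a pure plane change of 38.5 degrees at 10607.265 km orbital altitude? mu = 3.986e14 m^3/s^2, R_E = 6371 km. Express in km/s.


r = 16978.2650 km = 1.6978265e+07 m
V = sqrt(mu/r) = 4845.3147 m/s
di = 38.5 deg = 0.6719518 rad
dV = 2*V*sin(di/2) = 2*4845.3147*sin(0.3359759)
dV = 3194.9099 m/s = 3.1949 km/s

3.1949 km/s


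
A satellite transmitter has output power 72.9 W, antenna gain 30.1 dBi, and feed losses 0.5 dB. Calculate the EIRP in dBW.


Pt = 72.9 W = 18.6273 dBW
EIRP = Pt_dBW + Gt - losses = 18.6273 + 30.1 - 0.5 = 48.2273 dBW

48.2273 dBW


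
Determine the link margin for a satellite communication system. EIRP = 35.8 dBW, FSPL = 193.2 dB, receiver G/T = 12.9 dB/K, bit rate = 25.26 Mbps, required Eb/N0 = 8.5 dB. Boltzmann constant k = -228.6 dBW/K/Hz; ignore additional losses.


C/N0 = EIRP - FSPL + G/T - k = 35.8 - 193.2 + 12.9 - (-228.6)
C/N0 = 84.1000 dB-Hz
R_b = 25.26 Mbps = 2.526e+07 bps -> 10*log10(R_b) = 74.0243 dB-Hz
Eb/N0 = C/N0 - 10*log10(R_b) = 84.1000 - 74.0243 = 10.0757 dB
Margin = Eb/N0 - Eb/N0_req = 10.0757 - 8.5 = 1.5757 dB (link closes)

1.5757 dB


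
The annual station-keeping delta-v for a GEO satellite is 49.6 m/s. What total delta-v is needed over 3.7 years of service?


dV = rate * years = 49.6 * 3.7
dV = 183.5200 m/s

183.5200 m/s


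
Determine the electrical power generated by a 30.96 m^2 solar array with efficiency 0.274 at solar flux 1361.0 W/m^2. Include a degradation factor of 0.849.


P = area * eta * S * degradation
P = 30.96 * 0.274 * 1361.0 * 0.849
P = 9802.0594 W

9802.0594 W


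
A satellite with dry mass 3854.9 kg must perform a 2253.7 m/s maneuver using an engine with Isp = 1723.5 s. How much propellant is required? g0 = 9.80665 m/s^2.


ve = Isp * g0 = 1723.5 * 9.80665 = 16901.761275 m/s
mass ratio = exp(dv/ve) = exp(2253.7/16901.761275) = 1.14263972
m_prop = m_dry * (mr - 1) = 3854.9 * (1.14263972 - 1)
m_prop = 549.8619 kg

549.8619 kg


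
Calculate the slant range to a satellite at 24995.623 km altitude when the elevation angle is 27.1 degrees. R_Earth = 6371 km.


h = 24995.623 km, el = 27.1 deg
d = -R_E*sin(el) + sqrt((R_E*sin(el))^2 + 2*R_E*h + h^2)
d = -6371.0000*sin(0.4729842) + sqrt((6371.0000*0.4555449)^2 + 2*6371.0000*24995.623 + 24995.623^2)
d = 27947.3361 km

27947.3361 km


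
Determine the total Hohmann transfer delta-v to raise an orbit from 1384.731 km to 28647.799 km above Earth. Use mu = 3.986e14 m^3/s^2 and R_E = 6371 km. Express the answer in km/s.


r1 = 7755.7310 km = 7.755731e+06 m
r2 = 35018.7990 km = 3.5018799e+07 m
dv1 = sqrt(mu/r1)*(sqrt(2*r2/(r1+r2)) - 1) = 2004.4203 m/s
dv2 = sqrt(mu/r2)*(1 - sqrt(2*r1/(r1+r2))) = 1342.1264 m/s
total dv = |dv1| + |dv2| = 2004.4203 + 1342.1264 = 3346.5467 m/s = 3.3465 km/s

3.3465 km/s


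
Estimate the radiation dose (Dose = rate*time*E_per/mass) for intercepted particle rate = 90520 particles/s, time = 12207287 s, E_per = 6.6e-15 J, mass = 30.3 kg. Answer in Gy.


Total energy deposited = rate * time * E_per
  = 90520 * 12207287 * 6.6e-15 = 0.007293024 J
Dose = E_total / mass = 0.007293024 / 30.3
Dose = 2.4069386e-04 Gy

2.4069e-04 Gy


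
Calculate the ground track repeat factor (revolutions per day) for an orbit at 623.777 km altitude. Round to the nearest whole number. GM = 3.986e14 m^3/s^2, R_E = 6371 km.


r = 6.994777e+06 m
T = 2*pi*sqrt(r^3/mu) = 5821.9977 s = 97.0333 min
revs/day = 1440 / 97.0333 = 14.8403
Rounded: 15 revolutions per day

15 revolutions per day


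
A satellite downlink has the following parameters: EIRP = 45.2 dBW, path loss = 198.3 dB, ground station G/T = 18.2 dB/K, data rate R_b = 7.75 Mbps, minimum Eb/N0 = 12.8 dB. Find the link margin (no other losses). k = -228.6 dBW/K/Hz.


C/N0 = EIRP - FSPL + G/T - k = 45.2 - 198.3 + 18.2 - (-228.6)
C/N0 = 93.7000 dB-Hz
R_b = 7.75 Mbps = 7.75e+06 bps -> 10*log10(R_b) = 68.8930 dB-Hz
Eb/N0 = C/N0 - 10*log10(R_b) = 93.7000 - 68.8930 = 24.8070 dB
Margin = Eb/N0 - Eb/N0_req = 24.8070 - 12.8 = 12.0070 dB (link closes)

12.0070 dB


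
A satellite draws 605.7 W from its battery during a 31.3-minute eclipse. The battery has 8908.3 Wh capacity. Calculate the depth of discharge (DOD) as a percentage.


E_used = P * t / 60 = 605.7 * 31.3 / 60 = 315.9735 Wh
DOD = E_used / E_total * 100 = 315.9735 / 8908.3 * 100
DOD = 3.5470 %

3.5470 %


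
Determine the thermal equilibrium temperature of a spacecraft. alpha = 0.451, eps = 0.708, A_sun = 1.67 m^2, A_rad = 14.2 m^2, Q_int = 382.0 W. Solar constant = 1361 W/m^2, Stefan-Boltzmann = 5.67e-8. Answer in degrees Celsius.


Numerator = alpha*S*A_sun + Q_int = 0.451*1361*1.67 + 382.0 = 1407.0644 W
Denominator = eps*sigma*A_rad = 0.708*5.67e-8*14.2 = 5.7003912e-07 W/K^4
T^4 = 2.4683646e+09 K^4
T = 222.8960 K = -50.2540 C

-50.2540 degrees Celsius


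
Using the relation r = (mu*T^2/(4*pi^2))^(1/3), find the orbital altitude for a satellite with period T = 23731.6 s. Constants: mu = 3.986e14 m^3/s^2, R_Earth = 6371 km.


T = 23731.6 s
r = (mu*T^2/(4*pi^2))^(1/3) = (3.986e14 * 23731.6^2 / (4*pi^2))^(1/3)
r = 1.7848862e+07 m = 17848.8620 km
alt = r - R_E = 17848.8620 - 6371 = 11477.8620 km

11477.8620 km


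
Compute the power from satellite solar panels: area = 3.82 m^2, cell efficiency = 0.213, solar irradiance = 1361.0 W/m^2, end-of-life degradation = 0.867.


P = area * eta * S * degradation
P = 3.82 * 0.213 * 1361.0 * 0.867
P = 960.1082 W

960.1082 W


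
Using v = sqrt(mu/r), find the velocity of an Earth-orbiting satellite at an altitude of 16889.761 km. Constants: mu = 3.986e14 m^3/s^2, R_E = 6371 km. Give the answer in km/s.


r = R_E + alt = 6371.0 + 16889.761 = 23260.7610 km = 2.3260761e+07 m
v = sqrt(mu/r) = sqrt(3.986e14 / 2.3260761e+07) = 4139.5839 m/s = 4.1396 km/s

4.1396 km/s


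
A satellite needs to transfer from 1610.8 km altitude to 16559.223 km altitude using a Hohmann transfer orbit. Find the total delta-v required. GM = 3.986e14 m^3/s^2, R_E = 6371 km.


r1 = 7981.8000 km = 7.9818e+06 m
r2 = 22930.2230 km = 2.2930223e+07 m
dv1 = sqrt(mu/r1)*(sqrt(2*r2/(r1+r2)) - 1) = 1540.7074 m/s
dv2 = sqrt(mu/r2)*(1 - sqrt(2*r1/(r1+r2))) = 1173.1447 m/s
total dv = |dv1| + |dv2| = 1540.7074 + 1173.1447 = 2713.8521 m/s = 2.7139 km/s

2.7139 km/s


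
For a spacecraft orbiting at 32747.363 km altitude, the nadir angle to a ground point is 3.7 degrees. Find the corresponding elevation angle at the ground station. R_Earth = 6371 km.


r = R_E + alt = 39118.3630 km
Law of sines in the satellite / Earth-center / ground-point triangle:
  sin(nadir)/R_E = sin(90 + el)/r  =>  cos(el) = (r/R_E)*sin(nadir)
cos(el) = (39118.3630 / 6371.0000) * sin(3.7 deg) = 0.3962327
el = arccos(0.3962327) = 66.6571 deg
(Earth-central angle = 90 - nadir - el = 19.6429 deg)

66.6571 degrees


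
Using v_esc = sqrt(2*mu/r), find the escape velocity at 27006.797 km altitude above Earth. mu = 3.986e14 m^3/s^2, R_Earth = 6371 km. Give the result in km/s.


r = 6371.0 + 27006.797 = 33377.7970 km = 3.3377797e+07 m
v_esc = sqrt(2*mu/r) = sqrt(2*3.986e14 / 3.3377797e+07)
v_esc = 4887.1403 m/s = 4.8871 km/s

4.8871 km/s


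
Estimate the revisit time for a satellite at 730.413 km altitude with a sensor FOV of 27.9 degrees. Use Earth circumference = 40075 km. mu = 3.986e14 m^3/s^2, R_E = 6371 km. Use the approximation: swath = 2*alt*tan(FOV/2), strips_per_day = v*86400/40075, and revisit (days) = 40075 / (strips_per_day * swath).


swath = 2*730.413*tan(0.2434734) = 362.8711 km
v = sqrt(mu/r) = 7491.9740 m/s = 7.4920 km/s
strips/day = v*86400/40075 = 7.4920*86400/40075 = 16.1524
coverage/day = strips * swath = 16.1524 * 362.8711 = 5861.2306 km
revisit = 40075 / 5861.2306 = 6.8373 days

6.8373 days


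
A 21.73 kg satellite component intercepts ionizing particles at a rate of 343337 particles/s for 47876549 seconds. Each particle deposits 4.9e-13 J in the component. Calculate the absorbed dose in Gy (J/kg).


Total energy deposited = rate * time * E_per
  = 343337 * 47876549 * 4.9e-13 = 8.0545 J
Dose = E_total / mass = 8.0545 / 21.73
Dose = 0.3706635 Gy

0.3707 Gy


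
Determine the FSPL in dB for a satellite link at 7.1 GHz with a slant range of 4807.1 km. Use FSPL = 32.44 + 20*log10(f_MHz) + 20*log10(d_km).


f = 7.1 GHz = 7100.0000 MHz
d = 4807.1 km
FSPL = 32.44 + 20*log10(7100.0000) + 20*log10(4807.1)
FSPL = 32.44 + 77.0252 + 73.6377
FSPL = 183.1028 dB

183.1028 dB


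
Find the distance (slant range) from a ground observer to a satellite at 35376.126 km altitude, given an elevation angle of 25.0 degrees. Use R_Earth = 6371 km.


h = 35376.126 km, el = 25.0 deg
d = -R_E*sin(el) + sqrt((R_E*sin(el))^2 + 2*R_E*h + h^2)
d = -6371.0000*sin(0.4363323) + sqrt((6371.0000*0.4226183)^2 + 2*6371.0000*35376.126 + 35376.126^2)
d = 38653.3870 km

38653.3870 km


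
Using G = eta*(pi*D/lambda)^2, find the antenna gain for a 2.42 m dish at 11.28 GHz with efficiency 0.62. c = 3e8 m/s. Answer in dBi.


lambda = c/f = 3e8 / 1.128e+10 = 0.02659574 m
G = eta*(pi*D/lambda)^2 = 0.62*(pi*2.42/0.02659574)^2
G = 50663.8112 (linear)
G = 10*log10(50663.8112) = 47.0470 dBi

47.0470 dBi


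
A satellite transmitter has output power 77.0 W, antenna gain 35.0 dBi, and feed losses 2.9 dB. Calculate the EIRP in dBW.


Pt = 77.0 W = 18.8649 dBW
EIRP = Pt_dBW + Gt - losses = 18.8649 + 35.0 - 2.9 = 50.9649 dBW

50.9649 dBW


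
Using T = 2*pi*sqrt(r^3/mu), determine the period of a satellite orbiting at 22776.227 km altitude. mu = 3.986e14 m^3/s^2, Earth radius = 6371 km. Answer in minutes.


r = 29147.2270 km = 2.9147227e+07 m
T = 2*pi*sqrt(r^3/mu) = 2*pi*sqrt(2.4762343e+22 / 3.986e14)
T = 49523.0160 s = 825.3836 min

825.3836 minutes


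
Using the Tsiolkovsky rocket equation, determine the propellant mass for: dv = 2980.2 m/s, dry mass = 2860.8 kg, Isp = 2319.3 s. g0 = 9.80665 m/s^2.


ve = Isp * g0 = 2319.3 * 9.80665 = 22744.563345 m/s
mass ratio = exp(dv/ve) = exp(2980.2/22744.563345) = 1.14000097
m_prop = m_dry * (mr - 1) = 2860.8 * (1.14000097 - 1)
m_prop = 400.5148 kg

400.5148 kg


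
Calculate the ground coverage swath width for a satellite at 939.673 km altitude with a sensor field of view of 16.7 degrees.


FOV = 16.7 deg = 0.29147 rad
swath = 2 * alt * tan(FOV/2) = 2 * 939.673 * tan(0.145735)
swath = 2 * 939.673 * 0.1467756
swath = 275.8421 km

275.8421 km


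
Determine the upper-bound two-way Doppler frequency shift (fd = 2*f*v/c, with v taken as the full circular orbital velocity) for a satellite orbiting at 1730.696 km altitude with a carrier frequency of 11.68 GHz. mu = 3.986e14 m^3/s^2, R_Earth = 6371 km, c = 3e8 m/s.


r = 8.101696e+06 m
v = sqrt(mu/r) = 7014.2409 m/s (worst-case radial velocity)
f = 11.68 GHz = 1.168e+10 Hz
fd = 2*f*v/c = 2*1.168e+10*7014.2409/3.0e+08
fd = 546175.5559 Hz

546175.5559 Hz
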